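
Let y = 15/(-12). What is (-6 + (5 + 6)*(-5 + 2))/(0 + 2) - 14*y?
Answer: -2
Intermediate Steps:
y = -5/4 (y = 15*(-1/12) = -5/4 ≈ -1.2500)
(-6 + (5 + 6)*(-5 + 2))/(0 + 2) - 14*y = (-6 + (5 + 6)*(-5 + 2))/(0 + 2) - 14*(-5/4) = (-6 + 11*(-3))/2 + 35/2 = (-6 - 33)*(½) + 35/2 = -39*½ + 35/2 = -39/2 + 35/2 = -2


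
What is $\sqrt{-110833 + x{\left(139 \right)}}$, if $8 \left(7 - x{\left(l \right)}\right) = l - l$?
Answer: $3 i \sqrt{12314} \approx 332.91 i$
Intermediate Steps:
$x{\left(l \right)} = 7$ ($x{\left(l \right)} = 7 - \frac{l - l}{8} = 7 - 0 = 7 + 0 = 7$)
$\sqrt{-110833 + x{\left(139 \right)}} = \sqrt{-110833 + 7} = \sqrt{-110826} = 3 i \sqrt{12314}$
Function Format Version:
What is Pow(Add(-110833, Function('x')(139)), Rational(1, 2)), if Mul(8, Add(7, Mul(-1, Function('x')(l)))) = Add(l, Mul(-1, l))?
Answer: Mul(3, I, Pow(12314, Rational(1, 2))) ≈ Mul(332.91, I)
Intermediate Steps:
Function('x')(l) = 7 (Function('x')(l) = Add(7, Mul(Rational(-1, 8), Add(l, Mul(-1, l)))) = Add(7, Mul(Rational(-1, 8), 0)) = Add(7, 0) = 7)
Pow(Add(-110833, Function('x')(139)), Rational(1, 2)) = Pow(Add(-110833, 7), Rational(1, 2)) = Pow(-110826, Rational(1, 2)) = Mul(3, I, Pow(12314, Rational(1, 2)))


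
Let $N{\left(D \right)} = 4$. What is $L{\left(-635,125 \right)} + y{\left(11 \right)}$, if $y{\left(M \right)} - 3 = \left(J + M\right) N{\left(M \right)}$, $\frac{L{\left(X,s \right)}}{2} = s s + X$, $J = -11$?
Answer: $29983$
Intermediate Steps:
$L{\left(X,s \right)} = 2 X + 2 s^{2}$ ($L{\left(X,s \right)} = 2 \left(s s + X\right) = 2 \left(s^{2} + X\right) = 2 \left(X + s^{2}\right) = 2 X + 2 s^{2}$)
$y{\left(M \right)} = -41 + 4 M$ ($y{\left(M \right)} = 3 + \left(-11 + M\right) 4 = 3 + \left(-44 + 4 M\right) = -41 + 4 M$)
$L{\left(-635,125 \right)} + y{\left(11 \right)} = \left(2 \left(-635\right) + 2 \cdot 125^{2}\right) + \left(-41 + 4 \cdot 11\right) = \left(-1270 + 2 \cdot 15625\right) + \left(-41 + 44\right) = \left(-1270 + 31250\right) + 3 = 29980 + 3 = 29983$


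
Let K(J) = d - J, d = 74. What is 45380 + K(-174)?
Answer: 45628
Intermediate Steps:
K(J) = 74 - J
45380 + K(-174) = 45380 + (74 - 1*(-174)) = 45380 + (74 + 174) = 45380 + 248 = 45628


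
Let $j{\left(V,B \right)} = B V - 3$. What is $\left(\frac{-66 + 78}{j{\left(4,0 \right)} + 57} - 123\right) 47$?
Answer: $- \frac{51935}{9} \approx -5770.6$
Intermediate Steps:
$j{\left(V,B \right)} = -3 + B V$
$\left(\frac{-66 + 78}{j{\left(4,0 \right)} + 57} - 123\right) 47 = \left(\frac{-66 + 78}{\left(-3 + 0 \cdot 4\right) + 57} - 123\right) 47 = \left(\frac{12}{\left(-3 + 0\right) + 57} - 123\right) 47 = \left(\frac{12}{-3 + 57} - 123\right) 47 = \left(\frac{12}{54} - 123\right) 47 = \left(12 \cdot \frac{1}{54} - 123\right) 47 = \left(\frac{2}{9} - 123\right) 47 = \left(- \frac{1105}{9}\right) 47 = - \frac{51935}{9}$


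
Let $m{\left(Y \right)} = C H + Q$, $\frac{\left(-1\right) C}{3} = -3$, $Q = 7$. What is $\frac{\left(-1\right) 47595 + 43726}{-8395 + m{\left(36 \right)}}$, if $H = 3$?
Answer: $\frac{3869}{8361} \approx 0.46274$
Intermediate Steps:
$C = 9$ ($C = \left(-3\right) \left(-3\right) = 9$)
$m{\left(Y \right)} = 34$ ($m{\left(Y \right)} = 9 \cdot 3 + 7 = 27 + 7 = 34$)
$\frac{\left(-1\right) 47595 + 43726}{-8395 + m{\left(36 \right)}} = \frac{\left(-1\right) 47595 + 43726}{-8395 + 34} = \frac{-47595 + 43726}{-8361} = \left(-3869\right) \left(- \frac{1}{8361}\right) = \frac{3869}{8361}$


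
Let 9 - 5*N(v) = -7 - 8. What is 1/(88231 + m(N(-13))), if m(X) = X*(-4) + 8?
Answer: 5/441099 ≈ 1.1335e-5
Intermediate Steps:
N(v) = 24/5 (N(v) = 9/5 - (-7 - 8)/5 = 9/5 - ⅕*(-15) = 9/5 + 3 = 24/5)
m(X) = 8 - 4*X (m(X) = -4*X + 8 = 8 - 4*X)
1/(88231 + m(N(-13))) = 1/(88231 + (8 - 4*24/5)) = 1/(88231 + (8 - 96/5)) = 1/(88231 - 56/5) = 1/(441099/5) = 5/441099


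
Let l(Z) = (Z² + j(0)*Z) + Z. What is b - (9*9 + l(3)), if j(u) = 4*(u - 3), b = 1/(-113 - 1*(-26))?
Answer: -4960/87 ≈ -57.011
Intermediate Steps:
b = -1/87 (b = 1/(-113 + 26) = 1/(-87) = -1/87 ≈ -0.011494)
j(u) = -12 + 4*u (j(u) = 4*(-3 + u) = -12 + 4*u)
l(Z) = Z² - 11*Z (l(Z) = (Z² + (-12 + 4*0)*Z) + Z = (Z² + (-12 + 0)*Z) + Z = (Z² - 12*Z) + Z = Z² - 11*Z)
b - (9*9 + l(3)) = -1/87 - (9*9 + 3*(-11 + 3)) = -1/87 - (81 + 3*(-8)) = -1/87 - (81 - 24) = -1/87 - 1*57 = -1/87 - 57 = -4960/87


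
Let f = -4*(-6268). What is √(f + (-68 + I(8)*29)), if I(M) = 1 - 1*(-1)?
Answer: √25062 ≈ 158.31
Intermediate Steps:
I(M) = 2 (I(M) = 1 + 1 = 2)
f = 25072
√(f + (-68 + I(8)*29)) = √(25072 + (-68 + 2*29)) = √(25072 + (-68 + 58)) = √(25072 - 10) = √25062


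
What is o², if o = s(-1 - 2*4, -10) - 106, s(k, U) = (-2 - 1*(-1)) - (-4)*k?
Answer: 20449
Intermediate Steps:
s(k, U) = -1 + 4*k (s(k, U) = (-2 + 1) + 4*k = -1 + 4*k)
o = -143 (o = (-1 + 4*(-1 - 2*4)) - 106 = (-1 + 4*(-1 - 8)) - 106 = (-1 + 4*(-9)) - 106 = (-1 - 36) - 106 = -37 - 106 = -143)
o² = (-143)² = 20449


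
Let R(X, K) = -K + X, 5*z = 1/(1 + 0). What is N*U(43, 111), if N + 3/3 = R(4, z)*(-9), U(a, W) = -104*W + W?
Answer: 2012208/5 ≈ 4.0244e+5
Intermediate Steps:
z = ⅕ (z = 1/(5*(1 + 0)) = (⅕)/1 = (⅕)*1 = ⅕ ≈ 0.20000)
R(X, K) = X - K
U(a, W) = -103*W
N = -176/5 (N = -1 + (4 - 1*⅕)*(-9) = -1 + (4 - ⅕)*(-9) = -1 + (19/5)*(-9) = -1 - 171/5 = -176/5 ≈ -35.200)
N*U(43, 111) = -(-18128)*111/5 = -176/5*(-11433) = 2012208/5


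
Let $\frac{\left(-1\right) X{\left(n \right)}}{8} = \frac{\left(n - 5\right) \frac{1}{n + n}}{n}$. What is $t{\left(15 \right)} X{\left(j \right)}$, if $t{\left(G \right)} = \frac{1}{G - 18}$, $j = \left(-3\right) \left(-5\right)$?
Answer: $\frac{8}{135} \approx 0.059259$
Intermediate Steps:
$j = 15$
$t{\left(G \right)} = \frac{1}{-18 + G}$
$X{\left(n \right)} = - \frac{4 \left(-5 + n\right)}{n^{2}}$ ($X{\left(n \right)} = - 8 \frac{\left(n - 5\right) \frac{1}{n + n}}{n} = - 8 \frac{\left(-5 + n\right) \frac{1}{2 n}}{n} = - 8 \frac{\frac{1}{2} \frac{1}{n} \left(-5 + n\right)}{n} = - 8 \frac{-5 + n}{2 n^{2}} = - \frac{4 \left(-5 + n\right)}{n^{2}}$)
$t{\left(15 \right)} X{\left(j \right)} = \frac{4 \cdot \frac{1}{225} \left(5 - 15\right)}{-18 + 15} = \frac{4 \cdot \frac{1}{225} \left(5 - 15\right)}{-3} = - \frac{4 \cdot \frac{1}{225} \left(-10\right)}{3} = \left(- \frac{1}{3}\right) \left(- \frac{8}{45}\right) = \frac{8}{135}$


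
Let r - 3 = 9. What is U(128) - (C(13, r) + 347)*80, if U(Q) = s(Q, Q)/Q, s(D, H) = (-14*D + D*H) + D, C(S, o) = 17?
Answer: -29005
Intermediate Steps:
r = 12 (r = 3 + 9 = 12)
s(D, H) = -13*D + D*H
U(Q) = -13 + Q (U(Q) = (Q*(-13 + Q))/Q = -13 + Q)
U(128) - (C(13, r) + 347)*80 = (-13 + 128) - (17 + 347)*80 = 115 - 364*80 = 115 - 1*29120 = 115 - 29120 = -29005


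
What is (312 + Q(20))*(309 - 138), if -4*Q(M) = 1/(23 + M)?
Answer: 9176373/172 ≈ 53351.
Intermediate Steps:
Q(M) = -1/(4*(23 + M))
(312 + Q(20))*(309 - 138) = (312 - 1/(92 + 4*20))*(309 - 138) = (312 - 1/(92 + 80))*171 = (312 - 1/172)*171 = (53663/172)*171 = 9176373/172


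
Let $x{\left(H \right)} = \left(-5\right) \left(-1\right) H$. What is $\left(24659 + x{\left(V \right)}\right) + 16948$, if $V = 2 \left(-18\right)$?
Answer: $41427$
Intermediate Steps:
$V = -36$
$x{\left(H \right)} = 5 H$
$\left(24659 + x{\left(V \right)}\right) + 16948 = \left(24659 + 5 \left(-36\right)\right) + 16948 = \left(24659 - 180\right) + 16948 = 24479 + 16948 = 41427$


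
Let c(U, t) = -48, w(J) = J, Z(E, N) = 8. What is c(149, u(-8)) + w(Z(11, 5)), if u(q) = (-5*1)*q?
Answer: -40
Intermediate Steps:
u(q) = -5*q
c(149, u(-8)) + w(Z(11, 5)) = -48 + 8 = -40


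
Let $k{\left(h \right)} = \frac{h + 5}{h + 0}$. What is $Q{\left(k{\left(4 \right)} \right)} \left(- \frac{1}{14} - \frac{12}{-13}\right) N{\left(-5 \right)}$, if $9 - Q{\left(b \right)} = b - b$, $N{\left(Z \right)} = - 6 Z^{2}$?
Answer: $- \frac{104625}{91} \approx -1149.7$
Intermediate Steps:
$k{\left(h \right)} = \frac{5 + h}{h}$
$Q{\left(b \right)} = 9$ ($Q{\left(b \right)} = 9 - \left(b - b\right) = 9 - 0 = 9 + 0 = 9$)
$Q{\left(k{\left(4 \right)} \right)} \left(- \frac{1}{14} - \frac{12}{-13}\right) N{\left(-5 \right)} = 9 \left(- \frac{1}{14} - \frac{12}{-13}\right) \left(- 6 \left(-5\right)^{2}\right) = 9 \left(\left(-1\right) \frac{1}{14} - - \frac{12}{13}\right) \left(\left(-6\right) 25\right) = 9 \left(- \frac{1}{14} + \frac{12}{13}\right) \left(-150\right) = 9 \cdot \frac{155}{182} \left(-150\right) = \frac{1395}{182} \left(-150\right) = - \frac{104625}{91}$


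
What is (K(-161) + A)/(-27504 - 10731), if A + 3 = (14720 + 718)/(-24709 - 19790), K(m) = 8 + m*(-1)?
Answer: -819044/189046585 ≈ -0.0043325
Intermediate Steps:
K(m) = 8 - m
A = -49645/14833 (A = -3 + (14720 + 718)/(-24709 - 19790) = -3 + 15438/(-44499) = -3 + 15438*(-1/44499) = -3 - 5146/14833 = -49645/14833 ≈ -3.3469)
(K(-161) + A)/(-27504 - 10731) = ((8 - 1*(-161)) - 49645/14833)/(-27504 - 10731) = ((8 + 161) - 49645/14833)/(-38235) = (169 - 49645/14833)*(-1/38235) = (2457132/14833)*(-1/38235) = -819044/189046585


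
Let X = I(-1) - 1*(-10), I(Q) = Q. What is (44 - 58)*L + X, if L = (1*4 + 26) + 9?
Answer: -537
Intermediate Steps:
L = 39 (L = (4 + 26) + 9 = 30 + 9 = 39)
X = 9 (X = -1 - 1*(-10) = -1 + 10 = 9)
(44 - 58)*L + X = (44 - 58)*39 + 9 = -14*39 + 9 = -546 + 9 = -537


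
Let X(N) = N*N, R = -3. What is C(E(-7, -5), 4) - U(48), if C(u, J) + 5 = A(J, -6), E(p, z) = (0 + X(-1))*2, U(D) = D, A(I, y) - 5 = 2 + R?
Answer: -49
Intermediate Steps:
X(N) = N²
A(I, y) = 4 (A(I, y) = 5 + (2 - 3) = 5 - 1 = 4)
E(p, z) = 2 (E(p, z) = (0 + (-1)²)*2 = (0 + 1)*2 = 1*2 = 2)
C(u, J) = -1 (C(u, J) = -5 + 4 = -1)
C(E(-7, -5), 4) - U(48) = -1 - 1*48 = -1 - 48 = -49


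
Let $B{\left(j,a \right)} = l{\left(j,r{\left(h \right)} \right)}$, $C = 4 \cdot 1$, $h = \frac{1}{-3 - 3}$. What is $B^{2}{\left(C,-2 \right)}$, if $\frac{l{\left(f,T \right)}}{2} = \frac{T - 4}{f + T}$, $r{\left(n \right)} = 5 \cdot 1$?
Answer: $\frac{4}{81} \approx 0.049383$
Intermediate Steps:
$h = - \frac{1}{6}$ ($h = \frac{1}{-6} = - \frac{1}{6} \approx -0.16667$)
$r{\left(n \right)} = 5$
$C = 4$
$l{\left(f,T \right)} = \frac{2 \left(-4 + T\right)}{T + f}$ ($l{\left(f,T \right)} = 2 \frac{T - 4}{f + T} = 2 \frac{-4 + T}{T + f} = \frac{2 \left(-4 + T\right)}{T + f}$)
$B{\left(j,a \right)} = \frac{2}{5 + j}$ ($B{\left(j,a \right)} = \frac{2 \left(-4 + 5\right)}{5 + j} = 2 \frac{1}{5 + j} 1 = \frac{2}{5 + j}$)
$B^{2}{\left(C,-2 \right)} = \left(\frac{2}{5 + 4}\right)^{2} = \left(\frac{2}{9}\right)^{2} = \frac{4}{81}$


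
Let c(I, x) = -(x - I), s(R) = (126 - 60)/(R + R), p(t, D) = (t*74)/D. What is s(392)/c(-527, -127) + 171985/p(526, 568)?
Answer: 3829348894877/1525820800 ≈ 2509.7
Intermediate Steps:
p(t, D) = 74*t/D (p(t, D) = (74*t)/D = 74*t/D)
s(R) = 33/R (s(R) = 66/((2*R)) = 66*(1/(2*R)) = 33/R)
c(I, x) = I - x
s(392)/c(-527, -127) + 171985/p(526, 568) = (33/392)/(-527 - 1*(-127)) + 171985/((74*526/568)) = (33*(1/392))/(-527 + 127) + 171985/((74*526*(1/568))) = (33/392)/(-400) + 171985/(9731/142) = (33/392)*(-1/400) + 171985*(142/9731) = -33/156800 + 24421870/9731 = 3829348894877/1525820800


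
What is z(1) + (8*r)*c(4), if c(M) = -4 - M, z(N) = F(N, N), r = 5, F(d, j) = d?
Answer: -319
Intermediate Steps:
z(N) = N
z(1) + (8*r)*c(4) = 1 + (8*5)*(-4 - 1*4) = 1 + 40*(-4 - 4) = 1 + 40*(-8) = 1 - 320 = -319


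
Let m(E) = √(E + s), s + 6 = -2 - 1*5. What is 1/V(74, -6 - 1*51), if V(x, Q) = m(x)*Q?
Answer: -√61/3477 ≈ -0.0022463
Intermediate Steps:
s = -13 (s = -6 + (-2 - 1*5) = -6 + (-2 - 5) = -6 - 7 = -13)
m(E) = √(-13 + E) (m(E) = √(E - 13) = √(-13 + E))
V(x, Q) = Q*√(-13 + x) (V(x, Q) = √(-13 + x)*Q = Q*√(-13 + x))
1/V(74, -6 - 1*51) = 1/((-6 - 1*51)*√(-13 + 74)) = 1/((-6 - 51)*√61) = 1/(-57*√61) = -√61/3477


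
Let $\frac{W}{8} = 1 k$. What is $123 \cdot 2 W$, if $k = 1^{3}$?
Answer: $1968$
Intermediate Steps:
$k = 1$
$W = 8$ ($W = 8 \cdot 1 \cdot 1 = 8 \cdot 1 = 8$)
$123 \cdot 2 W = 123 \cdot 2 \cdot 8 = 246 \cdot 8 = 1968$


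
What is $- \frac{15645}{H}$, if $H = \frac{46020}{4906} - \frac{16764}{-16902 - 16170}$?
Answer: $- \frac{105767521860}{66842401} \approx -1582.3$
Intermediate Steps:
$H = \frac{66842401}{6760468}$ ($H = 46020 \cdot \frac{1}{4906} - \frac{16764}{-33072} = \frac{23010}{2453} - - \frac{1397}{2756} = \frac{23010}{2453} + \frac{1397}{2756} = \frac{66842401}{6760468} \approx 9.8872$)
$- \frac{15645}{H} = - \frac{15645}{\frac{66842401}{6760468}} = \left(-15645\right) \frac{6760468}{66842401} = - \frac{105767521860}{66842401}$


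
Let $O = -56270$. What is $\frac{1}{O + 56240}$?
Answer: $- \frac{1}{30} \approx -0.033333$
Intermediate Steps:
$\frac{1}{O + 56240} = \frac{1}{-56270 + 56240} = \frac{1}{-30} = - \frac{1}{30}$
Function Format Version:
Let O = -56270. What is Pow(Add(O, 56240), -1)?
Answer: Rational(-1, 30) ≈ -0.033333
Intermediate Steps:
Pow(Add(O, 56240), -1) = Pow(Add(-56270, 56240), -1) = Pow(-30, -1) = Rational(-1, 30)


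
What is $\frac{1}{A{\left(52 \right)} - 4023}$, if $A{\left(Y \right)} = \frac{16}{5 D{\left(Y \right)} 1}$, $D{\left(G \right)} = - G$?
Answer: $- \frac{65}{261499} \approx -0.00024857$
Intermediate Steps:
$A{\left(Y \right)} = - \frac{16}{5 Y}$ ($A{\left(Y \right)} = \frac{16}{5 \left(- Y\right) 1} = \frac{16}{- 5 Y 1} = \frac{16}{\left(-5\right) Y} = 16 \left(- \frac{1}{5 Y}\right) = - \frac{16}{5 Y}$)
$\frac{1}{A{\left(52 \right)} - 4023} = \frac{1}{- \frac{16}{5 \cdot 52} - 4023} = \frac{1}{\left(- \frac{16}{5}\right) \frac{1}{52} - 4023} = \frac{1}{- \frac{4}{65} - 4023} = \frac{1}{- \frac{261499}{65}} = - \frac{65}{261499}$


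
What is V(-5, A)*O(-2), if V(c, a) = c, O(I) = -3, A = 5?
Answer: 15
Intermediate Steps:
V(-5, A)*O(-2) = -5*(-3) = 15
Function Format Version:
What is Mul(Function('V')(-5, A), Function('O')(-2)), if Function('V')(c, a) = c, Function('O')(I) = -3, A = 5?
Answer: 15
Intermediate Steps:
Mul(Function('V')(-5, A), Function('O')(-2)) = Mul(-5, -3) = 15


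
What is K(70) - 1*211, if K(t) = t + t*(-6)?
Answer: -561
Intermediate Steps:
K(t) = -5*t (K(t) = t - 6*t = -5*t)
K(70) - 1*211 = -5*70 - 1*211 = -350 - 211 = -561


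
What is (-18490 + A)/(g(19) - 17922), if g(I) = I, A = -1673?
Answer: 20163/17903 ≈ 1.1262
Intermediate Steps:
(-18490 + A)/(g(19) - 17922) = (-18490 - 1673)/(19 - 17922) = -20163/(-17903) = -20163*(-1/17903) = 20163/17903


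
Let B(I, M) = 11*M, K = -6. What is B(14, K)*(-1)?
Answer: 66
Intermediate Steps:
B(14, K)*(-1) = (11*(-6))*(-1) = -66*(-1) = 66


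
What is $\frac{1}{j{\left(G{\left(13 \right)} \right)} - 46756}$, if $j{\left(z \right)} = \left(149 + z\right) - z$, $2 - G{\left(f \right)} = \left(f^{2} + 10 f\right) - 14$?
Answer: $- \frac{1}{46607} \approx -2.1456 \cdot 10^{-5}$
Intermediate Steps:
$G{\left(f \right)} = 16 - f^{2} - 10 f$ ($G{\left(f \right)} = 2 - \left(\left(f^{2} + 10 f\right) - 14\right) = 2 - \left(-14 + f^{2} + 10 f\right) = 16 - f^{2} - 10 f$)
$j{\left(z \right)} = 149$
$\frac{1}{j{\left(G{\left(13 \right)} \right)} - 46756} = \frac{1}{149 - 46756} = \frac{1}{-46607} = - \frac{1}{46607}$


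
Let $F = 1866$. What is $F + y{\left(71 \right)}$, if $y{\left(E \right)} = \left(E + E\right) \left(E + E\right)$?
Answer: $22030$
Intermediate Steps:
$y{\left(E \right)} = 4 E^{2}$ ($y{\left(E \right)} = 2 E 2 E = 4 E^{2}$)
$F + y{\left(71 \right)} = 1866 + 4 \cdot 71^{2} = 1866 + 4 \cdot 5041 = 1866 + 20164 = 22030$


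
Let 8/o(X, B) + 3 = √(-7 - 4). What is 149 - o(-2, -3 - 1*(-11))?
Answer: 751/5 + 2*I*√11/5 ≈ 150.2 + 1.3267*I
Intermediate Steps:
o(X, B) = 8/(-3 + I*√11) (o(X, B) = 8/(-3 + √(-7 - 4)) = 8/(-3 + √(-11)) = 8/(-3 + I*√11))
149 - o(-2, -3 - 1*(-11)) = 149 - (-6/5 - 2*I*√11/5) = 149 + (6/5 + 2*I*√11/5) = 751/5 + 2*I*√11/5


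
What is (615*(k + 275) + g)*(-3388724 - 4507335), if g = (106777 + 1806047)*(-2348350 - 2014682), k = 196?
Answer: 65898234607232817477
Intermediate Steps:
g = -8345712322368 (g = 1912824*(-4363032) = -8345712322368)
(615*(k + 275) + g)*(-3388724 - 4507335) = (615*(196 + 275) - 8345712322368)*(-3388724 - 4507335) = (615*471 - 8345712322368)*(-7896059) = (289665 - 8345712322368)*(-7896059) = -8345712032703*(-7896059) = 65898234607232817477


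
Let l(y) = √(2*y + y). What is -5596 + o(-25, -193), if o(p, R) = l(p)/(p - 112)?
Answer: -5596 - 5*I*√3/137 ≈ -5596.0 - 0.063214*I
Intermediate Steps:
l(y) = √3*√y (l(y) = √(3*y) = √3*√y)
o(p, R) = √3*√p/(-112 + p) (o(p, R) = (√3*√p)/(p - 112) = (√3*√p)/(-112 + p) = √3*√p/(-112 + p))
-5596 + o(-25, -193) = -5596 + √3*√(-25)/(-112 - 25) = -5596 + √3*(5*I)/(-137) = -5596 + √3*(5*I)*(-1/137) = -5596 - 5*I*√3/137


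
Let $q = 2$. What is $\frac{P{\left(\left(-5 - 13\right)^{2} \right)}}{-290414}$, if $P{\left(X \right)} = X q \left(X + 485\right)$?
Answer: $- \frac{262116}{145207} \approx -1.8051$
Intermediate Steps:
$P{\left(X \right)} = 2 X \left(485 + X\right)$ ($P{\left(X \right)} = X 2 \left(X + 485\right) = 2 X \left(485 + X\right)$)
$\frac{P{\left(\left(-5 - 13\right)^{2} \right)}}{-290414} = \frac{2 \left(-5 - 13\right)^{2} \left(485 + \left(-5 - 13\right)^{2}\right)}{-290414} = 2 \left(-18\right)^{2} \left(485 + \left(-18\right)^{2}\right) \left(- \frac{1}{290414}\right) = 2 \cdot 324 \left(485 + 324\right) \left(- \frac{1}{290414}\right) = 2 \cdot 324 \cdot 809 \left(- \frac{1}{290414}\right) = 524232 \left(- \frac{1}{290414}\right) = - \frac{262116}{145207}$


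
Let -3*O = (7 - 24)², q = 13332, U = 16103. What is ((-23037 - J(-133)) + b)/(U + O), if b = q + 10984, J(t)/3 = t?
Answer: 2517/24010 ≈ 0.10483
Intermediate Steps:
J(t) = 3*t
O = -289/3 (O = -(7 - 24)²/3 = -⅓*(-17)² = -⅓*289 = -289/3 ≈ -96.333)
b = 24316 (b = 13332 + 10984 = 24316)
((-23037 - J(-133)) + b)/(U + O) = ((-23037 - 3*(-133)) + 24316)/(16103 - 289/3) = ((-23037 - 1*(-399)) + 24316)/(48020/3) = ((-23037 + 399) + 24316)*(3/48020) = (-22638 + 24316)*(3/48020) = 1678*(3/48020) = 2517/24010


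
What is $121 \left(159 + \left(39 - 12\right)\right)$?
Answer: $22506$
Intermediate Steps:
$121 \left(159 + \left(39 - 12\right)\right) = 121 \left(159 + 27\right) = 121 \cdot 186 = 22506$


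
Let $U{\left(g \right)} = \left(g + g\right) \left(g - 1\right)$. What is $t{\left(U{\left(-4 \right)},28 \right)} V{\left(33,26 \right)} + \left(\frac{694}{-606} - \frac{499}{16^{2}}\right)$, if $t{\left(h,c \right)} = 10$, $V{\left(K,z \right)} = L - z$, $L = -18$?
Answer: $- \frac{34369949}{77568} \approx -443.09$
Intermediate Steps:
$U{\left(g \right)} = 2 g \left(-1 + g\right)$
$V{\left(K,z \right)} = -18 - z$
$t{\left(U{\left(-4 \right)},28 \right)} V{\left(33,26 \right)} + \left(\frac{694}{-606} - \frac{499}{16^{2}}\right) = 10 \left(-18 - 26\right) + \left(\frac{694}{-606} - \frac{499}{16^{2}}\right) = 10 \left(-18 - 26\right) + \left(694 \left(- \frac{1}{606}\right) - \frac{499}{256}\right) = 10 \left(-44\right) - \frac{240029}{77568} = -440 - \frac{240029}{77568} = - \frac{34369949}{77568}$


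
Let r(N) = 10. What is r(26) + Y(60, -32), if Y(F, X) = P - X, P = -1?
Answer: 41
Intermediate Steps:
Y(F, X) = -1 - X
r(26) + Y(60, -32) = 10 + (-1 - 1*(-32)) = 10 + (-1 + 32) = 10 + 31 = 41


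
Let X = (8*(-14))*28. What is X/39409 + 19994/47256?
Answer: 319874365/931155852 ≈ 0.34352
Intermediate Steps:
X = -3136 (X = -112*28 = -3136)
X/39409 + 19994/47256 = -3136/39409 + 19994/47256 = -3136*1/39409 + 19994*(1/47256) = -3136/39409 + 9997/23628 = 319874365/931155852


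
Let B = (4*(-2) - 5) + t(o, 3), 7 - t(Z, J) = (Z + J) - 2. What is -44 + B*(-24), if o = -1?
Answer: 100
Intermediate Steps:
t(Z, J) = 9 - J - Z (t(Z, J) = 7 - ((Z + J) - 2) = 7 - ((J + Z) - 2) = 7 - (-2 + J + Z) = 7 + (2 - J - Z) = 9 - J - Z)
B = -6 (B = (4*(-2) - 5) + (9 - 1*3 - 1*(-1)) = (-8 - 5) + (9 - 3 + 1) = -13 + 7 = -6)
-44 + B*(-24) = -44 - 6*(-24) = -44 + 144 = 100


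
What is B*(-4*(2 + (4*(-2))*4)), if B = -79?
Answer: -9480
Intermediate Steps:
B*(-4*(2 + (4*(-2))*4)) = -(-316)*(2 + (4*(-2))*4) = -(-316)*(2 - 8*4) = -(-316)*(2 - 32) = -(-316)*(-30) = -79*120 = -9480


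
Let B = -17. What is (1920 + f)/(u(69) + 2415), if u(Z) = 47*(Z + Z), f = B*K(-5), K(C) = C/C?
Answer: 1903/8901 ≈ 0.21380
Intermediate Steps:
K(C) = 1
f = -17 (f = -17*1 = -17)
u(Z) = 94*Z (u(Z) = 47*(2*Z) = 94*Z)
(1920 + f)/(u(69) + 2415) = (1920 - 17)/(94*69 + 2415) = 1903/(6486 + 2415) = 1903/8901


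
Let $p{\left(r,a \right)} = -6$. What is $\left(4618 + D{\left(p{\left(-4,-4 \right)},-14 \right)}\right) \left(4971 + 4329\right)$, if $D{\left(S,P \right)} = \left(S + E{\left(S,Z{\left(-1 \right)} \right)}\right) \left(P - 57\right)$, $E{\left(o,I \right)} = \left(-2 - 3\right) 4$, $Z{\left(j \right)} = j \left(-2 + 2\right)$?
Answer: $60115200$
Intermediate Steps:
$Z{\left(j \right)} = 0$ ($Z{\left(j \right)} = j 0 = 0$)
$E{\left(o,I \right)} = -20$ ($E{\left(o,I \right)} = \left(-5\right) 4 = -20$)
$D{\left(S,P \right)} = \left(-57 + P\right) \left(-20 + S\right)$ ($D{\left(S,P \right)} = \left(S - 20\right) \left(P - 57\right) = \left(-20 + S\right) \left(-57 + P\right) = \left(-57 + P\right) \left(-20 + S\right)$)
$\left(4618 + D{\left(p{\left(-4,-4 \right)},-14 \right)}\right) \left(4971 + 4329\right) = \left(4618 - -1846\right) \left(4971 + 4329\right) = \left(4618 + \left(1140 + 342 + 280 + 84\right)\right) 9300 = \left(4618 + 1846\right) 9300 = 6464 \cdot 9300 = 60115200$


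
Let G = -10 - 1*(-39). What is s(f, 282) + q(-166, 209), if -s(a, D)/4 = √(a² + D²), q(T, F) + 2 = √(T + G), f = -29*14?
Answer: -2 - 8*√61090 + I*√137 ≈ -1979.3 + 11.705*I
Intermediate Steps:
G = 29 (G = -10 + 39 = 29)
f = -406
q(T, F) = -2 + √(29 + T) (q(T, F) = -2 + √(T + 29) = -2 + √(29 + T))
s(a, D) = -4*√(D² + a²) (s(a, D) = -4*√(a² + D²) = -4*√(D² + a²))
s(f, 282) + q(-166, 209) = -4*√(282² + (-406)²) + (-2 + √(29 - 166)) = -4*√(79524 + 164836) + (-2 + √(-137)) = -8*√61090 + (-2 + I*√137) = -2 - 8*√61090 + I*√137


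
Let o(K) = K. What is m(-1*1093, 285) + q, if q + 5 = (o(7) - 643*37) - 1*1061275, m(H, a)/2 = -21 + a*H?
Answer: -1708116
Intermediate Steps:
m(H, a) = -42 + 2*H*a (m(H, a) = 2*(-21 + a*H) = 2*(-21 + H*a) = -42 + 2*H*a)
q = -1085064 (q = -5 + ((7 - 643*37) - 1*1061275) = -5 + ((7 - 23791) - 1061275) = -5 + (-23784 - 1061275) = -5 - 1085059 = -1085064)
m(-1*1093, 285) + q = (-42 + 2*(-1*1093)*285) - 1085064 = (-42 + 2*(-1093)*285) - 1085064 = (-42 - 623010) - 1085064 = -623052 - 1085064 = -1708116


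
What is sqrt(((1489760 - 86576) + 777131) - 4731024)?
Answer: I*sqrt(2550709) ≈ 1597.1*I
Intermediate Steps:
sqrt(((1489760 - 86576) + 777131) - 4731024) = sqrt((1403184 + 777131) - 4731024) = sqrt(2180315 - 4731024) = sqrt(-2550709) = I*sqrt(2550709)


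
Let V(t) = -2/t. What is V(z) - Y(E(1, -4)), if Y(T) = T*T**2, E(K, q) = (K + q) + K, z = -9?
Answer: 74/9 ≈ 8.2222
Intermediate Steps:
E(K, q) = q + 2*K
Y(T) = T**3
V(z) - Y(E(1, -4)) = -2/(-9) - (-4 + 2*1)**3 = -2*(-1/9) - (-4 + 2)**3 = 2/9 - 1*(-2)**3 = 2/9 - 1*(-8) = 2/9 + 8 = 74/9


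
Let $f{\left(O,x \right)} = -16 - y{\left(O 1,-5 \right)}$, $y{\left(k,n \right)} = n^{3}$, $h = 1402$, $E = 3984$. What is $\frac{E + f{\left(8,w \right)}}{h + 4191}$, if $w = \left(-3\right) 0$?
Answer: $\frac{4093}{5593} \approx 0.73181$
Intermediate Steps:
$w = 0$
$f{\left(O,x \right)} = 109$ ($f{\left(O,x \right)} = -16 - \left(-5\right)^{3} = -16 - -125 = -16 + 125 = 109$)
$\frac{E + f{\left(8,w \right)}}{h + 4191} = \frac{3984 + 109}{1402 + 4191} = \frac{4093}{5593}$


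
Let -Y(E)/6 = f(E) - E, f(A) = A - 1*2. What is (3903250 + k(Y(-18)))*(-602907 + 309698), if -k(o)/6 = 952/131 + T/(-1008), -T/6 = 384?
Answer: -149923110251030/131 ≈ -1.1445e+12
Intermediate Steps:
T = -2304 (T = -6*384 = -2304)
f(A) = -2 + A (f(A) = A - 2 = -2 + A)
Y(E) = 12 (Y(E) = -6*((-2 + E) - E) = -6*(-2) = 12)
k(o) = -52560/917 (k(o) = -6*(952/131 - 2304/(-1008)) = -6*(952*(1/131) - 2304*(-1/1008)) = -6*(952/131 + 16/7) = -6*8760/917 = -52560/917)
(3903250 + k(Y(-18)))*(-602907 + 309698) = (3903250 - 52560/917)*(-602907 + 309698) = (3579227690/917)*(-293209) = -149923110251030/131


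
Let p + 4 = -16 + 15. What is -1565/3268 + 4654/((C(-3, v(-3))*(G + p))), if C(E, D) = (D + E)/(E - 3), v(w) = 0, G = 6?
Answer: 30416979/3268 ≈ 9307.5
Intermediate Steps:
p = -5 (p = -4 + (-16 + 15) = -4 - 1 = -5)
C(E, D) = (D + E)/(-3 + E)
-1565/3268 + 4654/((C(-3, v(-3))*(G + p))) = -1565/3268 + 4654/((((0 - 3)/(-3 - 3))*(6 - 5))) = -1565*1/3268 + 4654/(((-3/(-6))*1)) = -1565/3268 + 4654/((-⅙*(-3)*1)) = -1565/3268 + 4654/(((½)*1)) = -1565/3268 + 4654/(½) = -1565/3268 + 4654*2 = -1565/3268 + 9308 = 30416979/3268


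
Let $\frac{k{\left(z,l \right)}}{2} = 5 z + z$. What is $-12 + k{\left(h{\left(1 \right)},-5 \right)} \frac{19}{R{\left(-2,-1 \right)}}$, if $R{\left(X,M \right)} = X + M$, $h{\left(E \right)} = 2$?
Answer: $-164$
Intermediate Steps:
$k{\left(z,l \right)} = 12 z$ ($k{\left(z,l \right)} = 2 \left(5 z + z\right) = 2 \cdot 6 z = 12 z$)
$R{\left(X,M \right)} = M + X$
$-12 + k{\left(h{\left(1 \right)},-5 \right)} \frac{19}{R{\left(-2,-1 \right)}} = -12 + 12 \cdot 2 \frac{19}{-1 - 2} = -12 + 24 \frac{19}{-3} = -12 + 24 \cdot 19 \left(- \frac{1}{3}\right) = -12 + 24 \left(- \frac{19}{3}\right) = -12 - 152 = -164$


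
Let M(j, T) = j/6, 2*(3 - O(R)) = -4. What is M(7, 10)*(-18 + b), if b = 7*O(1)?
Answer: 119/6 ≈ 19.833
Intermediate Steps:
O(R) = 5 (O(R) = 3 - 1/2*(-4) = 3 + 2 = 5)
M(j, T) = j/6 (M(j, T) = j*(1/6) = j/6)
b = 35 (b = 7*5 = 35)
M(7, 10)*(-18 + b) = ((1/6)*7)*(-18 + 35) = (7/6)*17 = 119/6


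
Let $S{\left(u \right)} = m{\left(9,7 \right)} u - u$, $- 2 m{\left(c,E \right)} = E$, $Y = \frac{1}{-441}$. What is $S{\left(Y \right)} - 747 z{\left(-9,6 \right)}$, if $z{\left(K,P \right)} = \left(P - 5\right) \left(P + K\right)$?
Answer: $\frac{219619}{98} \approx 2241.0$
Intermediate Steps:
$z{\left(K,P \right)} = \left(-5 + P\right) \left(K + P\right)$
$Y = - \frac{1}{441} \approx -0.0022676$
$m{\left(c,E \right)} = - \frac{E}{2}$
$S{\left(u \right)} = - \frac{9 u}{2}$ ($S{\left(u \right)} = \left(- \frac{1}{2}\right) 7 u - u = - \frac{7 u}{2} - u = - \frac{9 u}{2}$)
$S{\left(Y \right)} - 747 z{\left(-9,6 \right)} = \left(- \frac{9}{2}\right) \left(- \frac{1}{441}\right) - 747 \left(6^{2} - -45 - 30 - 54\right) = \frac{1}{98} - 747 \left(36 + 45 - 30 - 54\right) = \frac{1}{98} - -2241 = \frac{1}{98} + 2241 = \frac{219619}{98}$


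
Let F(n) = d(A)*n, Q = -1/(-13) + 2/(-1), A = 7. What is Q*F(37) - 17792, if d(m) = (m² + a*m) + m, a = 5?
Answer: -24267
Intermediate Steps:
Q = -25/13 (Q = -1*(-1/13) + 2*(-1) = 1/13 - 2 = -25/13 ≈ -1.9231)
d(m) = m² + 6*m (d(m) = (m² + 5*m) + m = m² + 6*m)
F(n) = 91*n (F(n) = (7*(6 + 7))*n = (7*13)*n = 91*n)
Q*F(37) - 17792 = -175*37 - 17792 = -25/13*3367 - 17792 = -6475 - 17792 = -24267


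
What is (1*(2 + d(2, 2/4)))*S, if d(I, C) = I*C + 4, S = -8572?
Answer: -60004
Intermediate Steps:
d(I, C) = 4 + C*I (d(I, C) = C*I + 4 = 4 + C*I)
(1*(2 + d(2, 2/4)))*S = (1*(2 + (4 + (2/4)*2)))*(-8572) = (1*(2 + (4 + (2*(1/4))*2)))*(-8572) = (1*(2 + (4 + (1/2)*2)))*(-8572) = (1*(2 + (4 + 1)))*(-8572) = (1*(2 + 5))*(-8572) = (1*7)*(-8572) = 7*(-8572) = -60004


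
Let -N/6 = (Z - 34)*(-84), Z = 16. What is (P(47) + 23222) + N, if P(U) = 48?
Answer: 14198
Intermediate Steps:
N = -9072 (N = -6*(16 - 34)*(-84) = -(-108)*(-84) = -6*1512 = -9072)
(P(47) + 23222) + N = (48 + 23222) - 9072 = 23270 - 9072 = 14198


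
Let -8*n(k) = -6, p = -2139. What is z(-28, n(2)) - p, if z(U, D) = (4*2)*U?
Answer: 1915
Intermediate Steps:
n(k) = 3/4 (n(k) = -1/8*(-6) = 3/4)
z(U, D) = 8*U
z(-28, n(2)) - p = 8*(-28) - 1*(-2139) = -224 + 2139 = 1915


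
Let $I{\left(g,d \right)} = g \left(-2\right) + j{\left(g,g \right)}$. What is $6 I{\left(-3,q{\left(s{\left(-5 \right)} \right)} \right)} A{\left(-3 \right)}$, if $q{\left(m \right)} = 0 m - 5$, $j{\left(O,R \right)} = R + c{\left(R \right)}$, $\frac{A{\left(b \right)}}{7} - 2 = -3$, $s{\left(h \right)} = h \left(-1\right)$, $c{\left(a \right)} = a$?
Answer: $0$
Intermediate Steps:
$s{\left(h \right)} = - h$
$A{\left(b \right)} = -7$ ($A{\left(b \right)} = 14 + 7 \left(-3\right) = 14 - 21 = -7$)
$j{\left(O,R \right)} = 2 R$ ($j{\left(O,R \right)} = R + R = 2 R$)
$q{\left(m \right)} = -5$ ($q{\left(m \right)} = 0 - 5 = -5$)
$I{\left(g,d \right)} = 0$ ($I{\left(g,d \right)} = g \left(-2\right) + 2 g = - 2 g + 2 g = 0$)
$6 I{\left(-3,q{\left(s{\left(-5 \right)} \right)} \right)} A{\left(-3 \right)} = 6 \cdot 0 \left(-7\right) = 0 \left(-7\right) = 0$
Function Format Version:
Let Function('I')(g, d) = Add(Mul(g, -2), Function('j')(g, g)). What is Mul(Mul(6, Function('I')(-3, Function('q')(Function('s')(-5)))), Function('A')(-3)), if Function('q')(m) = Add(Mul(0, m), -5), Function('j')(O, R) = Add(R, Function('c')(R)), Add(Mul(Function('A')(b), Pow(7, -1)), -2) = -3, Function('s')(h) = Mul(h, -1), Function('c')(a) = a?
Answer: 0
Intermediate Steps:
Function('s')(h) = Mul(-1, h)
Function('A')(b) = -7 (Function('A')(b) = Add(14, Mul(7, -3)) = Add(14, -21) = -7)
Function('j')(O, R) = Mul(2, R) (Function('j')(O, R) = Add(R, R) = Mul(2, R))
Function('q')(m) = -5 (Function('q')(m) = Add(0, -5) = -5)
Function('I')(g, d) = 0 (Function('I')(g, d) = Add(Mul(g, -2), Mul(2, g)) = Add(Mul(-2, g), Mul(2, g)) = 0)
Mul(Mul(6, Function('I')(-3, Function('q')(Function('s')(-5)))), Function('A')(-3)) = Mul(Mul(6, 0), -7) = Mul(0, -7) = 0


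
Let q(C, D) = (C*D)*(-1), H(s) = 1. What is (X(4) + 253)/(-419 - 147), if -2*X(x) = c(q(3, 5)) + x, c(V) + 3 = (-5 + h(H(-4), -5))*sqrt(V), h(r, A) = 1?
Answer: -505/1132 - I*sqrt(15)/283 ≈ -0.44611 - 0.013685*I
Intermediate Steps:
q(C, D) = -C*D
c(V) = -3 - 4*sqrt(V) (c(V) = -3 + (-5 + 1)*sqrt(V) = -3 - 4*sqrt(V))
X(x) = 3/2 - x/2 + 2*I*sqrt(15) (X(x) = -((-3 - 4*I*sqrt(15)) + x)/2 = -(-3 + x - 4*I*sqrt(15))/2 = 3/2 - x/2 + 2*I*sqrt(15))
(X(4) + 253)/(-419 - 147) = ((3/2 - 1/2*4 + 2*I*sqrt(15)) + 253)/(-419 - 147) = ((3/2 - 2 + 2*I*sqrt(15)) + 253)/(-566) = ((-1/2 + 2*I*sqrt(15)) + 253)*(-1/566) = (505/2 + 2*I*sqrt(15))*(-1/566) = -505/1132 - I*sqrt(15)/283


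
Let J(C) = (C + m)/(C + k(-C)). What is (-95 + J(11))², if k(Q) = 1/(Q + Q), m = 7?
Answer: 506205001/58081 ≈ 8715.5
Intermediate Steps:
k(Q) = 1/(2*Q)
J(C) = (7 + C)/(C - 1/(2*C)) (J(C) = (C + 7)/(C + 1/(2*((-C)))) = (7 + C)/(C + (-1/C)/2) = (7 + C)/(C - 1/(2*C)))
(-95 + J(11))² = (-95 + 2*11*(7 + 11)/(-1 + 2*11²))² = (-95 + 2*11*18/(-1 + 2*121))² = (-95 + 2*11*18/(-1 + 242))² = (-95 + 2*11*18/241)² = (-95 + 2*11*(1/241)*18)² = (-95 + 396/241)² = (-22499/241)² = 506205001/58081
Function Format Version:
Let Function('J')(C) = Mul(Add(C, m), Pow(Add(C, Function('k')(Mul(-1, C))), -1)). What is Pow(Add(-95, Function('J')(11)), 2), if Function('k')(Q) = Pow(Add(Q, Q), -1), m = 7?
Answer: Rational(506205001, 58081) ≈ 8715.5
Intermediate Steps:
Function('k')(Q) = Mul(Rational(1, 2), Pow(Q, -1)) (Function('k')(Q) = Pow(Mul(2, Q), -1) = Mul(Rational(1, 2), Pow(Q, -1)))
Function('J')(C) = Mul(Pow(Add(C, Mul(Rational(-1, 2), Pow(C, -1))), -1), Add(7, C)) (Function('J')(C) = Mul(Add(C, 7), Pow(Add(C, Mul(Rational(1, 2), Pow(Mul(-1, C), -1))), -1)) = Mul(Add(7, C), Pow(Add(C, Mul(Rational(1, 2), Mul(-1, Pow(C, -1)))), -1)) = Mul(Add(7, C), Pow(Add(C, Mul(Rational(-1, 2), Pow(C, -1))), -1)) = Mul(Pow(Add(C, Mul(Rational(-1, 2), Pow(C, -1))), -1), Add(7, C)))
Pow(Add(-95, Function('J')(11)), 2) = Pow(Add(-95, Mul(2, 11, Pow(Add(-1, Mul(2, Pow(11, 2))), -1), Add(7, 11))), 2) = Pow(Add(-95, Mul(2, 11, Pow(Add(-1, Mul(2, 121)), -1), 18)), 2) = Pow(Add(-95, Mul(2, 11, Pow(Add(-1, 242), -1), 18)), 2) = Pow(Add(-95, Mul(2, 11, Pow(241, -1), 18)), 2) = Pow(Add(-95, Mul(2, 11, Rational(1, 241), 18)), 2) = Pow(Add(-95, Rational(396, 241)), 2) = Pow(Rational(-22499, 241), 2) = Rational(506205001, 58081)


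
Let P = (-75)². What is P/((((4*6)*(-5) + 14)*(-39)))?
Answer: 1875/1378 ≈ 1.3607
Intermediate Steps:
P = 5625
P/((((4*6)*(-5) + 14)*(-39))) = 5625/((((4*6)*(-5) + 14)*(-39))) = 5625/(((24*(-5) + 14)*(-39))) = 5625/(((-120 + 14)*(-39))) = 5625/((-106*(-39))) = 5625/4134 = 5625*(1/4134) = 1875/1378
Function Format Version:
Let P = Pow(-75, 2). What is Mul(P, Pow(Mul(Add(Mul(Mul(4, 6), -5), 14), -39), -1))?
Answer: Rational(1875, 1378) ≈ 1.3607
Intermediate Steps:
P = 5625
Mul(P, Pow(Mul(Add(Mul(Mul(4, 6), -5), 14), -39), -1)) = Mul(5625, Pow(Mul(Add(Mul(Mul(4, 6), -5), 14), -39), -1)) = Mul(5625, Pow(Mul(Add(Mul(24, -5), 14), -39), -1)) = Mul(5625, Pow(Mul(Add(-120, 14), -39), -1)) = Mul(5625, Pow(Mul(-106, -39), -1)) = Mul(5625, Pow(4134, -1)) = Mul(5625, Rational(1, 4134)) = Rational(1875, 1378)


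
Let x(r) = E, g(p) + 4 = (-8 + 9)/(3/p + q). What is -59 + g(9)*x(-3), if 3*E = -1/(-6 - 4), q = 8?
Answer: -44347/750 ≈ -59.129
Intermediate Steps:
g(p) = -4 + 1/(8 + 3/p) (g(p) = -4 + (-8 + 9)/(3/p + 8) = -4 + 1/(8 + 3/p))
E = 1/30 (E = (-1/(-6 - 4))/3 = (-1/(-10))/3 = (-1*(-⅒))/3 = (⅓)*(⅒) = 1/30 ≈ 0.033333)
x(r) = 1/30
-59 + g(9)*x(-3) = -59 + ((-12 - 31*9)/(3 + 8*9))*(1/30) = -59 + ((-12 - 279)/(3 + 72))*(1/30) = -59 + (-291/75)*(1/30) = -59 + ((1/75)*(-291))*(1/30) = -59 - 97/25*1/30 = -59 - 97/750 = -44347/750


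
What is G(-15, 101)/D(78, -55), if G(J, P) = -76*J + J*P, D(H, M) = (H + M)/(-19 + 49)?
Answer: -11250/23 ≈ -489.13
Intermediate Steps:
D(H, M) = H/30 + M/30 (D(H, M) = (H + M)/30 = (H + M)*(1/30) = H/30 + M/30)
G(-15, 101)/D(78, -55) = (-15*(-76 + 101))/((1/30)*78 + (1/30)*(-55)) = (-15*25)/(13/5 - 11/6) = -375/23/30 = -375*30/23 = -11250/23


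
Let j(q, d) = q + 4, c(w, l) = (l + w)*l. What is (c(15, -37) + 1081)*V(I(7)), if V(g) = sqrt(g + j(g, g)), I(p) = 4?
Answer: 3790*sqrt(3) ≈ 6564.5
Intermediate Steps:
c(w, l) = l*(l + w)
j(q, d) = 4 + q
V(g) = sqrt(4 + 2*g) (V(g) = sqrt(g + (4 + g)) = sqrt(4 + 2*g))
(c(15, -37) + 1081)*V(I(7)) = (-37*(-37 + 15) + 1081)*sqrt(4 + 2*4) = (-37*(-22) + 1081)*sqrt(4 + 8) = (814 + 1081)*sqrt(12) = 1895*(2*sqrt(3)) = 3790*sqrt(3)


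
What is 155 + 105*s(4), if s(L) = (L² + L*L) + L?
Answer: 3935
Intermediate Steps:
s(L) = L + 2*L² (s(L) = (L² + L²) + L = 2*L² + L = L + 2*L²)
155 + 105*s(4) = 155 + 105*(4*(1 + 2*4)) = 155 + 105*(4*(1 + 8)) = 155 + 105*(4*9) = 155 + 105*36 = 155 + 3780 = 3935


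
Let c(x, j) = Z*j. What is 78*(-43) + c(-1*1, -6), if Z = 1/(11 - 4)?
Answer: -23484/7 ≈ -3354.9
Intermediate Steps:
Z = ⅐ (Z = 1/7 = ⅐ ≈ 0.14286)
c(x, j) = j/7
78*(-43) + c(-1*1, -6) = 78*(-43) + (⅐)*(-6) = -3354 - 6/7 = -23484/7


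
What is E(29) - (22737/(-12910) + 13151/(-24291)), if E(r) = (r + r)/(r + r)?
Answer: 1035680687/313596810 ≈ 3.3026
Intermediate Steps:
E(r) = 1 (E(r) = (2*r)/((2*r)) = (2*r)*(1/(2*r)) = 1)
E(29) - (22737/(-12910) + 13151/(-24291)) = 1 - (22737/(-12910) + 13151/(-24291)) = 1 - (22737*(-1/12910) + 13151*(-1/24291)) = 1 - (-22737/12910 - 13151/24291) = 1 - 1*(-722083877/313596810) = 1 + 722083877/313596810 = 1035680687/313596810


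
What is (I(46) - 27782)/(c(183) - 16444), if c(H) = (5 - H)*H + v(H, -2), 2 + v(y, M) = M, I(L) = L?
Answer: 13868/24511 ≈ 0.56579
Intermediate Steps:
v(y, M) = -2 + M
c(H) = -4 + H*(5 - H) (c(H) = (5 - H)*H + (-2 - 2) = H*(5 - H) - 4 = -4 + H*(5 - H))
(I(46) - 27782)/(c(183) - 16444) = (46 - 27782)/((-4 - 1*183**2 + 5*183) - 16444) = -27736/((-4 - 1*33489 + 915) - 16444) = -27736/((-4 - 33489 + 915) - 16444) = -27736/(-32578 - 16444) = -27736/(-49022) = -27736*(-1/49022) = 13868/24511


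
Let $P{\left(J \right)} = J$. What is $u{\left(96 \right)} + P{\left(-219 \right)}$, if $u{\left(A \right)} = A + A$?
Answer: $-27$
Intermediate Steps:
$u{\left(A \right)} = 2 A$
$u{\left(96 \right)} + P{\left(-219 \right)} = 2 \cdot 96 - 219 = 192 - 219 = -27$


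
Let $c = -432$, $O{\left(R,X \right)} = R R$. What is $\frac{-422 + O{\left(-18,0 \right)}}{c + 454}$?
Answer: $- \frac{49}{11} \approx -4.4545$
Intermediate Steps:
$O{\left(R,X \right)} = R^{2}$
$\frac{-422 + O{\left(-18,0 \right)}}{c + 454} = \frac{-422 + \left(-18\right)^{2}}{-432 + 454} = \frac{-422 + 324}{22} = \left(-98\right) \frac{1}{22} = - \frac{49}{11}$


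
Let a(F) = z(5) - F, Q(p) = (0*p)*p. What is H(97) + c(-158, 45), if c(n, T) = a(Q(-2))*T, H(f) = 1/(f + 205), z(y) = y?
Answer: 67951/302 ≈ 225.00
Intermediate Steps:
Q(p) = 0 (Q(p) = 0*p = 0)
a(F) = 5 - F
H(f) = 1/(205 + f)
c(n, T) = 5*T (c(n, T) = (5 - 1*0)*T = (5 + 0)*T = 5*T)
H(97) + c(-158, 45) = 1/(205 + 97) + 5*45 = 1/302 + 225 = 67951/302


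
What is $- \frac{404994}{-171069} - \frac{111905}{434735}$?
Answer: $\frac{10461439343}{4957978781} \approx 2.11$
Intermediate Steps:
$- \frac{404994}{-171069} - \frac{111905}{434735} = \left(-404994\right) \left(- \frac{1}{171069}\right) - \frac{22381}{86947} = \frac{134998}{57023} - \frac{22381}{86947} = \frac{10461439343}{4957978781}$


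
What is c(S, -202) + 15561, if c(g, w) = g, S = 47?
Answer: 15608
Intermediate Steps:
c(S, -202) + 15561 = 47 + 15561 = 15608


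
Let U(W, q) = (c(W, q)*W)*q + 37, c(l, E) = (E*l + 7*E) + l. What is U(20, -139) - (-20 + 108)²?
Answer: 10370033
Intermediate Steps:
c(l, E) = l + 7*E + E*l (c(l, E) = (7*E + E*l) + l = l + 7*E + E*l)
U(W, q) = 37 + W*q*(W + 7*q + W*q) (U(W, q) = ((W + 7*q + q*W)*W)*q + 37 = ((W + 7*q + W*q)*W)*q + 37 = (W*(W + 7*q + W*q))*q + 37 = W*q*(W + 7*q + W*q) + 37 = 37 + W*q*(W + 7*q + W*q))
U(20, -139) - (-20 + 108)² = (37 + 20*(-139)*(20 + 7*(-139) + 20*(-139))) - (-20 + 108)² = (37 + 20*(-139)*(20 - 973 - 2780)) - 1*88² = (37 + 20*(-139)*(-3733)) - 1*7744 = (37 + 10377740) - 7744 = 10377777 - 7744 = 10370033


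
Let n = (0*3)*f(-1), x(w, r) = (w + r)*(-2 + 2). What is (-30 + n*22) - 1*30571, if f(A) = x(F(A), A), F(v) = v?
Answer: -30601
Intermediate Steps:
x(w, r) = 0 (x(w, r) = (r + w)*0 = 0)
f(A) = 0
n = 0 (n = (0*3)*0 = 0*0 = 0)
(-30 + n*22) - 1*30571 = (-30 + 0*22) - 1*30571 = (-30 + 0) - 30571 = -30 - 30571 = -30601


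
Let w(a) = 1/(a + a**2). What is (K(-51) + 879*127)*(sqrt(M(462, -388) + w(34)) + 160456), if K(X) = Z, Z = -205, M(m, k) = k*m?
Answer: 17879291168 + 55714*I*sqrt(253844420410)/595 ≈ 1.7879e+10 + 4.7177e+7*I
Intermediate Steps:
K(X) = -205
(K(-51) + 879*127)*(sqrt(M(462, -388) + w(34)) + 160456) = (-205 + 879*127)*(sqrt(-388*462 + 1/(34*(1 + 34))) + 160456) = (-205 + 111633)*(sqrt(-179256 + (1/34)/35) + 160456) = 111428*(sqrt(-179256 + (1/34)*(1/35)) + 160456) = 111428*(sqrt(-179256 + 1/1190) + 160456) = 111428*(sqrt(-213314639/1190) + 160456) = 111428*(I*sqrt(253844420410)/1190 + 160456) = 111428*(160456 + I*sqrt(253844420410)/1190) = 17879291168 + 55714*I*sqrt(253844420410)/595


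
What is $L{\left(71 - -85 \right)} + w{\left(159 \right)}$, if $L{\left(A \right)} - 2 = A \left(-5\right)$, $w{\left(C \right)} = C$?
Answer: $-619$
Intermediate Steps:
$L{\left(A \right)} = 2 - 5 A$ ($L{\left(A \right)} = 2 + A \left(-5\right) = 2 - 5 A$)
$L{\left(71 - -85 \right)} + w{\left(159 \right)} = \left(2 - 5 \left(71 - -85\right)\right) + 159 = \left(2 - 5 \left(71 + 85\right)\right) + 159 = \left(2 - 780\right) + 159 = -778 + 159 = -619$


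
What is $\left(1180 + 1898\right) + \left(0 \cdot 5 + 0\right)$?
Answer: $3078$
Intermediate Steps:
$\left(1180 + 1898\right) + \left(0 \cdot 5 + 0\right) = 3078 + \left(0 + 0\right) = 3078 + 0 = 3078$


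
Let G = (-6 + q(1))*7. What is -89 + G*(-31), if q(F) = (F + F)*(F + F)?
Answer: 345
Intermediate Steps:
q(F) = 4*F² (q(F) = (2*F)*(2*F) = 4*F²)
G = -14 (G = (-6 + 4*1²)*7 = (-6 + 4*1)*7 = (-6 + 4)*7 = -2*7 = -14)
-89 + G*(-31) = -89 - 14*(-31) = -89 + 434 = 345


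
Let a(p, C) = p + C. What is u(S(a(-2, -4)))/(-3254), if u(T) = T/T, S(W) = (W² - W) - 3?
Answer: -1/3254 ≈ -0.00030731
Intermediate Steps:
a(p, C) = C + p
S(W) = -3 + W² - W
u(T) = 1
u(S(a(-2, -4)))/(-3254) = 1/(-3254) = 1*(-1/3254) = -1/3254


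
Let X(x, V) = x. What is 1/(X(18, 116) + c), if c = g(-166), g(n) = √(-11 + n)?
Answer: 6/167 - I*√177/501 ≈ 0.035928 - 0.026555*I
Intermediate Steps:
c = I*√177 (c = √(-11 - 166) = √(-177) = I*√177 ≈ 13.304*I)
1/(X(18, 116) + c) = 1/(18 + I*√177)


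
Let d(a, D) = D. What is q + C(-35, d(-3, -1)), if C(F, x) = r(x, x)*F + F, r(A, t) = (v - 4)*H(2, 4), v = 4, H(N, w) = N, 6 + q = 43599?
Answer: 43558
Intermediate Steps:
q = 43593 (q = -6 + 43599 = 43593)
r(A, t) = 0 (r(A, t) = (4 - 4)*2 = 0*2 = 0)
C(F, x) = F (C(F, x) = 0*F + F = 0 + F = F)
q + C(-35, d(-3, -1)) = 43593 - 35 = 43558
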